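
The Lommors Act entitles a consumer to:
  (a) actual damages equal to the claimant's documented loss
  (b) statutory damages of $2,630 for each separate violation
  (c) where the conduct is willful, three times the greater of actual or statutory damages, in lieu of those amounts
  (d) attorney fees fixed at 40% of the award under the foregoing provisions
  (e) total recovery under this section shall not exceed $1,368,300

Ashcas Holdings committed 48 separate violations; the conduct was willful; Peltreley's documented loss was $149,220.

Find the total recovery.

Statutory damages: 48 × $2,630 = $126,240
Greater of actual damages ($149,220) or statutory damages ($126,240): $149,220
Trebled: 3 × $149,220 = $447,660
Attorney fees: 40% of $447,660 = $179,064
Total before cap: $447,660 + $179,064 = $626,724
Cap at $1,368,300: $626,724 is within the cap, no reduction.

Total recovery: $626,724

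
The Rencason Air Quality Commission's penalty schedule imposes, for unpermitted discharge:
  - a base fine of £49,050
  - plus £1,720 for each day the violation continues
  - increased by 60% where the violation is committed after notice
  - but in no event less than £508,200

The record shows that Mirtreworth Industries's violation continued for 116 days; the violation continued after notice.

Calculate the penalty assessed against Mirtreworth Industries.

Per-day component: 116 × £1,720 = £199,520
Base plus per-day: £49,050 + £199,520 = £248,570
Enhancement: 60% of £248,570 = £149,142
Enhanced fine: £248,570 + £149,142 = £397,712
Minimum £508,200: £397,712 is below the minimum → £508,200

£508,200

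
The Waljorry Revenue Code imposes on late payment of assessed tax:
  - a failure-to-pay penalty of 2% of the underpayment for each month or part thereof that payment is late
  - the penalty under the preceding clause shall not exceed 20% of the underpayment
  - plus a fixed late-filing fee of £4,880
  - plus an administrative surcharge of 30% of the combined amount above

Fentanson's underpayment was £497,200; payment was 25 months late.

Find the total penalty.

£135,616

Accrued rate: 2% × 25 = 50%, capped at 20% → 20%
Failure-to-pay penalty: 20% of £497,200 = £99,440
Penalty before surcharge: £99,440 + £4,880 = £104,320
Administrative surcharge: 30% of £104,320 = £31,296
Total penalty: £104,320 + £31,296 = £135,616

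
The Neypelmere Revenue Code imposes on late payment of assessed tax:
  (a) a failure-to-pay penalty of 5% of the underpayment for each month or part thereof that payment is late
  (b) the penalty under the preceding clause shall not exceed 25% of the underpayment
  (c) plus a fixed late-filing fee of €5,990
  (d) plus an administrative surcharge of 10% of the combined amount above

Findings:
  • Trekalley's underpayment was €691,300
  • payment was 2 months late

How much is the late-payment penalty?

Penalty: €82,632

Accrued rate: 5% × 2 = 10%, capped at 25% → 10%
Failure-to-pay penalty: 10% of €691,300 = €69,130
Penalty before surcharge: €69,130 + €5,990 = €75,120
Administrative surcharge: 10% of €75,120 = €7,512
Total penalty: €75,120 + €7,512 = €82,632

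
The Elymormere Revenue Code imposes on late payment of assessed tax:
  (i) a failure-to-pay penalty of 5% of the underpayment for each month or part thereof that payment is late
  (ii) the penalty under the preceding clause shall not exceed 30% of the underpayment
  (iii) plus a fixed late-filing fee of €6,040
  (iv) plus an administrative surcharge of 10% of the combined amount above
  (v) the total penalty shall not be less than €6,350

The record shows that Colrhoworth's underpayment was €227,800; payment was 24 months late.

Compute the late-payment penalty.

€81,818

Accrued rate: 5% × 24 = 120%, capped at 30% → 30%
Failure-to-pay penalty: 30% of €227,800 = €68,340
Penalty before surcharge: €68,340 + €6,040 = €74,380
Administrative surcharge: 10% of €74,380 = €7,438
Total penalty: €74,380 + €7,438 = €81,818
Minimum €6,350: €81,818 meets the minimum, no increase.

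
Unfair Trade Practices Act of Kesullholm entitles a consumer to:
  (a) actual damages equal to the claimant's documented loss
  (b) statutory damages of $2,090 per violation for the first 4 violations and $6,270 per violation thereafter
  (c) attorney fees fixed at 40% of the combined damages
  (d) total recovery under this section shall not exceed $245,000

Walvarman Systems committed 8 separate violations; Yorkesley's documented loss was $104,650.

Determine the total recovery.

First 4 violations: 4 × $2,090 = $8,360
Remaining violations: (8 − 4) × $6,270 = $25,080
Statutory damages: $8,360 + $25,080 = $33,440
Combined damages: $104,650 + $33,440 = $138,090
Attorney fees: 40% of $138,090 = $55,236
Total before cap: $138,090 + $55,236 = $193,326
Cap at $245,000: $193,326 is within the cap, no reduction.

$193,326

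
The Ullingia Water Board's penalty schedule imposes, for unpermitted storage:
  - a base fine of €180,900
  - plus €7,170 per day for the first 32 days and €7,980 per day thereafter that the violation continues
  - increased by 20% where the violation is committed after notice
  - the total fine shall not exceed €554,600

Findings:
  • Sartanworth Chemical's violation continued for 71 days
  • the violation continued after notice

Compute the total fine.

€554,600

First 32 days: 32 × €7,170 = €229,440
Remaining days: (71 − 32) × €7,980 = €311,220
Per-day component: €229,440 + €311,220 = €540,660
Base plus per-day: €180,900 + €540,660 = €721,560
Enhancement: 20% of €721,560 = €144,312
Enhanced fine: €721,560 + €144,312 = €865,872
Cap at €554,600: €865,872 exceeds the cap → €554,600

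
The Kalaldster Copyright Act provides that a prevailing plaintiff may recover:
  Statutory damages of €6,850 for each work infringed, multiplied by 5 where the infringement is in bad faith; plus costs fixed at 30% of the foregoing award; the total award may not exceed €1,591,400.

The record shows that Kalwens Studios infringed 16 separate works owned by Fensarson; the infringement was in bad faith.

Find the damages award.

Statutory damages: 16 × €6,850 = €109,600
Multiplied by 5: 5 × €109,600 = €548,000
Costs: 30% of €548,000 = €164,400
Award plus costs: €548,000 + €164,400 = €712,400
Cap at €1,591,400: €712,400 is within the cap, no reduction.

€712,400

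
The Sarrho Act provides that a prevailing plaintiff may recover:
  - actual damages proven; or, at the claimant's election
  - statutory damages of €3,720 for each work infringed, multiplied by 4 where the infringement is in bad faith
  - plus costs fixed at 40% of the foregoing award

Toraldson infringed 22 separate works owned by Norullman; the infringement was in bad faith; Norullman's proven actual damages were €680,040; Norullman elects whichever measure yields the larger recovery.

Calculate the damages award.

Statutory damages: 22 × €3,720 = €81,840
Multiplied by 4: 4 × €81,840 = €327,360
Greater of actual damages (€680,040) or enhanced statutory damages (€327,360): €680,040
Costs: 40% of €680,040 = €272,016
Award plus costs: €680,040 + €272,016 = €952,056

Award: €952,056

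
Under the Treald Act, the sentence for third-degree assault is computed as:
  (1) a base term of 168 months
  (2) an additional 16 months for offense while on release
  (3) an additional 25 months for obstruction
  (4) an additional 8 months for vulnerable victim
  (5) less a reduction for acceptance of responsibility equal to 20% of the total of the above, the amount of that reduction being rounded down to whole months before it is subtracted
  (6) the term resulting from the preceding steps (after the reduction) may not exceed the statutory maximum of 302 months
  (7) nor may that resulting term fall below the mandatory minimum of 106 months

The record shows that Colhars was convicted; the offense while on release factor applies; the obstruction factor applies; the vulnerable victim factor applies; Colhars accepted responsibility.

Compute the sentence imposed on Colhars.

Offense while on release enhancement: +16 months
Obstruction enhancement: +25 months
Vulnerable victim enhancement: +8 months
Adjusted term: 168 months + 16 months + 25 months + 8 months = 217 months
Acceptance of responsibility reduction: 20% of 217 months = 43 months (rounded down)
After reduction: 217 − 43 = 174 months
Cap at 302 months: 174 months is within the cap, no reduction.
Minimum 106 months: 174 months meets the minimum, no increase.

Sentence: 174 months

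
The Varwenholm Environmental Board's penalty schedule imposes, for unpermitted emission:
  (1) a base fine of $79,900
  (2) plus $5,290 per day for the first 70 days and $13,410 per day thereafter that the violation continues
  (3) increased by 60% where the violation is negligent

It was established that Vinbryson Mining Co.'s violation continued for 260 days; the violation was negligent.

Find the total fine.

First 70 days: 70 × $5,290 = $370,300
Remaining days: (260 − 70) × $13,410 = $2,547,900
Per-day component: $370,300 + $2,547,900 = $2,918,200
Base plus per-day: $79,900 + $2,918,200 = $2,998,100
Enhancement: 60% of $2,998,100 = $1,798,860
Enhanced fine: $2,998,100 + $1,798,860 = $4,796,960

$4,796,960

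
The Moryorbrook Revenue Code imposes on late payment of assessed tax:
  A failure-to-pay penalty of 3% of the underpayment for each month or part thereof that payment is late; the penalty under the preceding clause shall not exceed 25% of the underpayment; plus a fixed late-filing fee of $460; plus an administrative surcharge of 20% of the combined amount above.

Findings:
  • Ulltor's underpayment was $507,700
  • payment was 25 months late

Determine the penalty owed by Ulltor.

Accrued rate: 3% × 25 = 75%, capped at 25% → 25%
Failure-to-pay penalty: 25% of $507,700 = $126,925
Penalty before surcharge: $126,925 + $460 = $127,385
Administrative surcharge: 20% of $127,385 = $25,477
Total penalty: $127,385 + $25,477 = $152,862

$152,862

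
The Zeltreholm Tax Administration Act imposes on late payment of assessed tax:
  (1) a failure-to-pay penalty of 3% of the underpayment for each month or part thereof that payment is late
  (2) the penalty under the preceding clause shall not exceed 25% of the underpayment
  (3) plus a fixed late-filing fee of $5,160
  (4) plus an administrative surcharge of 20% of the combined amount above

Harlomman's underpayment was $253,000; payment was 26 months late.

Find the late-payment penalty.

Accrued rate: 3% × 26 = 78%, capped at 25% → 25%
Failure-to-pay penalty: 25% of $253,000 = $63,250
Penalty before surcharge: $63,250 + $5,160 = $68,410
Administrative surcharge: 20% of $68,410 = $13,682
Total penalty: $68,410 + $13,682 = $82,092

$82,092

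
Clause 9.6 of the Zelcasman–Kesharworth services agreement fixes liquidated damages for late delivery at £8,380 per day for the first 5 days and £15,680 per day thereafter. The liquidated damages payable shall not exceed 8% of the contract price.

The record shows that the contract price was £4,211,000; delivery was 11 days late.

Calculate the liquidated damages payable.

First 5 days: 5 × £8,380 = £41,900
Remaining days: (11 − 5) × £15,680 = £94,080
Accrued per-day damages: £41,900 + £94,080 = £135,980
Cap: 8% of £4,211,000 = £336,880
Cap at £336,880: £135,980 is within the cap, no reduction.

Liquidated damages: £135,980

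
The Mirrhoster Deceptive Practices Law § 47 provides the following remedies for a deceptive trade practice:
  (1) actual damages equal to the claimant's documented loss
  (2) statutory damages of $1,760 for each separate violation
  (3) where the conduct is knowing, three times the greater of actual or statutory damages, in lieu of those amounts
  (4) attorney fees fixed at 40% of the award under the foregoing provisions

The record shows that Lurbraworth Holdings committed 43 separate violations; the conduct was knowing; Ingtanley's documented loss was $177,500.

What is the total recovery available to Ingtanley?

$745,500

Statutory damages: 43 × $1,760 = $75,680
Greater of actual damages ($177,500) or statutory damages ($75,680): $177,500
Trebled: 3 × $177,500 = $532,500
Attorney fees: 40% of $532,500 = $213,000
Total recovery: $532,500 + $213,000 = $745,500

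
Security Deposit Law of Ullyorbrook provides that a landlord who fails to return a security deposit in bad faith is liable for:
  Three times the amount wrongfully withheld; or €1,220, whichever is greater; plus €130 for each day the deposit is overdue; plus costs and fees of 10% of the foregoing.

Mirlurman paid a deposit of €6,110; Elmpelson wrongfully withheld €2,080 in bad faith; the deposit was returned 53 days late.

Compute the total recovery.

Recovery: €14,443

Trebled: 3 × €2,080 = €6,240
Minimum €1,220: €6,240 meets the minimum, no increase.
Late-return penalty: 53 × €130 = €6,890
Damages plus late penalty: €6,240 + €6,890 = €13,130
Costs and fees: 10% of €13,130 = €1,313
Total recovery: €13,130 + €1,313 = €14,443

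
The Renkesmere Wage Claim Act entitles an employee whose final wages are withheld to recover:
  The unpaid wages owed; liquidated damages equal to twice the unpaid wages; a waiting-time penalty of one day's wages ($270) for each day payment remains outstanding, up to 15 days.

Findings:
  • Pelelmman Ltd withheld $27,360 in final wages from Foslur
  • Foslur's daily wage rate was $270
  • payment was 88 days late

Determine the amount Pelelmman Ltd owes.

$86,130

Doubled: 2 × $27,360 = $54,720
Penalty days: min(88, 15) = 15
Waiting-time penalty: 15 × $270 = $4,050
Total award: $27,360 + $54,720 + $4,050 = $86,130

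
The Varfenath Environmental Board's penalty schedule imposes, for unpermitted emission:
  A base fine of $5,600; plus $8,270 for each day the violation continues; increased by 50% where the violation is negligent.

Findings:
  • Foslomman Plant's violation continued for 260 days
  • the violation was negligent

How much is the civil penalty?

Per-day component: 260 × $8,270 = $2,150,200
Base plus per-day: $5,600 + $2,150,200 = $2,155,800
Enhancement: 50% of $2,155,800 = $1,077,900
Enhanced fine: $2,155,800 + $1,077,900 = $3,233,700

$3,233,700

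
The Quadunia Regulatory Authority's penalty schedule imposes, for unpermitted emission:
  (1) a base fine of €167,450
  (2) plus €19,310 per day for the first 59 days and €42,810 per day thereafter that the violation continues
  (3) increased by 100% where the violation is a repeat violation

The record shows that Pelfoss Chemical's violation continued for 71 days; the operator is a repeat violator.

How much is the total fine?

€3,640,920

First 59 days: 59 × €19,310 = €1,139,290
Remaining days: (71 − 59) × €42,810 = €513,720
Per-day component: €1,139,290 + €513,720 = €1,653,010
Base plus per-day: €167,450 + €1,653,010 = €1,820,460
Enhancement: 100% of €1,820,460 = €1,820,460
Enhanced fine: €1,820,460 + €1,820,460 = €3,640,920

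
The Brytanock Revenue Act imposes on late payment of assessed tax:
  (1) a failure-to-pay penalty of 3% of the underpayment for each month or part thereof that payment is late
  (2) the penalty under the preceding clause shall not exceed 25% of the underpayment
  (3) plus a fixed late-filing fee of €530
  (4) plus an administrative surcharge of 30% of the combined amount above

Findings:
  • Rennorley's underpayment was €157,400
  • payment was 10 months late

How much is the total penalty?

€51,844

Accrued rate: 3% × 10 = 30%, capped at 25% → 25%
Failure-to-pay penalty: 25% of €157,400 = €39,350
Penalty before surcharge: €39,350 + €530 = €39,880
Administrative surcharge: 30% of €39,880 = €11,964
Total penalty: €39,880 + €11,964 = €51,844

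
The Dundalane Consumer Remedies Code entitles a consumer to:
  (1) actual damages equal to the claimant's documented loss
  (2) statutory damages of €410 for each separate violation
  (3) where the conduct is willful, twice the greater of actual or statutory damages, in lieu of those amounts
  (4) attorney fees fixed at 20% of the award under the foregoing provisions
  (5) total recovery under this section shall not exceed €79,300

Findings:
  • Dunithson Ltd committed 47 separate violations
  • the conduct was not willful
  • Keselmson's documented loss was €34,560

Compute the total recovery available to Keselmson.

Statutory damages: 47 × €410 = €19,270
Conduct not willful: the in-lieu enhancement does not apply.
Actual plus statutory damages: €34,560 + €19,270 = €53,830
Attorney fees: 20% of €53,830 = €10,766
Total before cap: €53,830 + €10,766 = €64,596
Cap at €79,300: €64,596 is within the cap, no reduction.

€64,596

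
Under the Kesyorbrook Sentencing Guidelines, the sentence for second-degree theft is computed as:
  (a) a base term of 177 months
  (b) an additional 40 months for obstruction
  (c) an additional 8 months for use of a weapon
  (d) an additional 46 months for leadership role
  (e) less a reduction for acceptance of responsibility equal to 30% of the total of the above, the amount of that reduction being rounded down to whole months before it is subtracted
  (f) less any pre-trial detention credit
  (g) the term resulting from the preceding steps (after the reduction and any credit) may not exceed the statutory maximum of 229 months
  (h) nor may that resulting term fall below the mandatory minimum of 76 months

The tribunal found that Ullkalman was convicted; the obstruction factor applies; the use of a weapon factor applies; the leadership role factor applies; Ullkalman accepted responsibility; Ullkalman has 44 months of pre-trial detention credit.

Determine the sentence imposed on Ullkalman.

Obstruction enhancement: +40 months
Use of a weapon enhancement: +8 months
Leadership role enhancement: +46 months
Adjusted term: 177 months + 40 months + 8 months + 46 months = 271 months
Acceptance of responsibility reduction: 30% of 271 months = 81 months (rounded down)
After reduction: 271 − 81 = 190 months
Less pre-trial detention credit: 190 months − 44 months = 146 months
Cap at 229 months: 146 months is within the cap, no reduction.
Minimum 76 months: 146 months meets the minimum, no increase.

146 months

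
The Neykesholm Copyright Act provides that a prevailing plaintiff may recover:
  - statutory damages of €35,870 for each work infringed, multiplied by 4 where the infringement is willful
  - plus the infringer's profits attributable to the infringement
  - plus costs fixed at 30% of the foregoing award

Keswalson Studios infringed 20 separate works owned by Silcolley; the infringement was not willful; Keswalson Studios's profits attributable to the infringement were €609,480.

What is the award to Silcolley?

Statutory damages: 20 × €35,870 = €717,400
Infringement not willful: no ×4 enhancement.
Combined award: €717,400 + €609,480 = €1,326,880
Costs: 30% of €1,326,880 = €398,064
Award plus costs: €1,326,880 + €398,064 = €1,724,944

€1,724,944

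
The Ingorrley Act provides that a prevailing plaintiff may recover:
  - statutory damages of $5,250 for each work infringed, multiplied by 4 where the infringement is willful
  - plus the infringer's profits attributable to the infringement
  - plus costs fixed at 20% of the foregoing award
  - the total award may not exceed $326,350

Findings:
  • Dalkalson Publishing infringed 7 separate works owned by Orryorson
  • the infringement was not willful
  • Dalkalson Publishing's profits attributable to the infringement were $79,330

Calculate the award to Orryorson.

$139,296

Statutory damages: 7 × $5,250 = $36,750
Infringement not willful: no ×4 enhancement.
Combined award: $36,750 + $79,330 = $116,080
Costs: 20% of $116,080 = $23,216
Award plus costs: $116,080 + $23,216 = $139,296
Cap at $326,350: $139,296 is within the cap, no reduction.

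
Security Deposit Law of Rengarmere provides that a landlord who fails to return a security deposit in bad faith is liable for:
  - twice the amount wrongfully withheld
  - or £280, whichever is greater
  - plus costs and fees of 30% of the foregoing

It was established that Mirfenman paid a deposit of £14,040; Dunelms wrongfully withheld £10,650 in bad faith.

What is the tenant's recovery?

£27,690

Doubled: 2 × £10,650 = £21,300
Minimum £280: £21,300 meets the minimum, no increase.
Costs and fees: 30% of £21,300 = £6,390
Total recovery: £21,300 + £6,390 = £27,690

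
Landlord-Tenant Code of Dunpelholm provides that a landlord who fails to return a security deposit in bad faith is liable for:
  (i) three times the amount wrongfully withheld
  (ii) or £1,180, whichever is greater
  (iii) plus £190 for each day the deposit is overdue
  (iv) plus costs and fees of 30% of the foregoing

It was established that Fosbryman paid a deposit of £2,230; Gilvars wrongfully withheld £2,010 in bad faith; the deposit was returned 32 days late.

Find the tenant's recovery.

£15,743

Trebled: 3 × £2,010 = £6,030
Minimum £1,180: £6,030 meets the minimum, no increase.
Late-return penalty: 32 × £190 = £6,080
Damages plus late penalty: £6,030 + £6,080 = £12,110
Costs and fees: 30% of £12,110 = £3,633
Total recovery: £12,110 + £3,633 = £15,743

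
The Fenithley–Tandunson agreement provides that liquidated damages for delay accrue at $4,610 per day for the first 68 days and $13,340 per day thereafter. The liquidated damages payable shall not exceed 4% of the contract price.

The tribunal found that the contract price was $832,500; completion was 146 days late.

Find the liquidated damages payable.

$33,300

First 68 days: 68 × $4,610 = $313,480
Remaining days: (146 − 68) × $13,340 = $1,040,520
Accrued per-day damages: $313,480 + $1,040,520 = $1,354,000
Cap: 4% of $832,500 = $33,300
Cap at $33,300: $1,354,000 exceeds the cap → $33,300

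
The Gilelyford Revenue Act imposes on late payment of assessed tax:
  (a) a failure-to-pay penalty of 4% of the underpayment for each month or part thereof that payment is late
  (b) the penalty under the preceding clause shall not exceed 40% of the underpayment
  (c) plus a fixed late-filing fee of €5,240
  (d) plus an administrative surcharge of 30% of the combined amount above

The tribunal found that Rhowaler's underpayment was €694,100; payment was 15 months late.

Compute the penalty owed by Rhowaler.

Accrued rate: 4% × 15 = 60%, capped at 40% → 40%
Failure-to-pay penalty: 40% of €694,100 = €277,640
Penalty before surcharge: €277,640 + €5,240 = €282,880
Administrative surcharge: 30% of €282,880 = €84,864
Total penalty: €282,880 + €84,864 = €367,744

€367,744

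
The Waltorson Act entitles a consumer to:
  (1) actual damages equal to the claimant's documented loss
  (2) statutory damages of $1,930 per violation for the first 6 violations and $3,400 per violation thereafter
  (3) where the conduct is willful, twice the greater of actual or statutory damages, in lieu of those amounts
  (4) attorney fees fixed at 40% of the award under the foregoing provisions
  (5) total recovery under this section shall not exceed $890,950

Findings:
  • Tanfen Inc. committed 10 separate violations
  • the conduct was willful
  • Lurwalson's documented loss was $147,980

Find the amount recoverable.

First 6 violations: 6 × $1,930 = $11,580
Remaining violations: (10 − 6) × $3,400 = $13,600
Statutory damages: $11,580 + $13,600 = $25,180
Greater of actual damages ($147,980) or statutory damages ($25,180): $147,980
Doubled: 2 × $147,980 = $295,960
Attorney fees: 40% of $295,960 = $118,384
Total before cap: $295,960 + $118,384 = $414,344
Cap at $890,950: $414,344 is within the cap, no reduction.

$414,344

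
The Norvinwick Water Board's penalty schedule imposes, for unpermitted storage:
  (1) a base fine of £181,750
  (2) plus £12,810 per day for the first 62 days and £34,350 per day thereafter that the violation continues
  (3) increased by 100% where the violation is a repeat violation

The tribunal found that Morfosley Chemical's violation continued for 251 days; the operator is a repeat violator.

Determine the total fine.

£14,936,240

First 62 days: 62 × £12,810 = £794,220
Remaining days: (251 − 62) × £34,350 = £6,492,150
Per-day component: £794,220 + £6,492,150 = £7,286,370
Base plus per-day: £181,750 + £7,286,370 = £7,468,120
Enhancement: 100% of £7,468,120 = £7,468,120
Enhanced fine: £7,468,120 + £7,468,120 = £14,936,240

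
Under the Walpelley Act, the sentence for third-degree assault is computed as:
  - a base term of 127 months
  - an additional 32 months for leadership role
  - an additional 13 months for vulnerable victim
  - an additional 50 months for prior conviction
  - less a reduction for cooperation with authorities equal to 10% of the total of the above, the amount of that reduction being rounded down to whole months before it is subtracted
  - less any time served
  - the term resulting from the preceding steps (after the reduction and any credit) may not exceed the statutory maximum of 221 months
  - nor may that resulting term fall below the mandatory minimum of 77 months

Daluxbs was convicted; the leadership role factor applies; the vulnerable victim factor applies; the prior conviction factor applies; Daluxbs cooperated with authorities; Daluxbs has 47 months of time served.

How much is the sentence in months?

Leadership role enhancement: +32 months
Vulnerable victim enhancement: +13 months
Prior conviction enhancement: +50 months
Adjusted term: 127 months + 32 months + 13 months + 50 months = 222 months
Cooperation with authorities reduction: 10% of 222 months = 22 months (rounded down)
After reduction: 222 − 22 = 200 months
Less time served: 200 months − 47 months = 153 months
Cap at 221 months: 153 months is within the cap, no reduction.
Minimum 77 months: 153 months meets the minimum, no increase.

153 months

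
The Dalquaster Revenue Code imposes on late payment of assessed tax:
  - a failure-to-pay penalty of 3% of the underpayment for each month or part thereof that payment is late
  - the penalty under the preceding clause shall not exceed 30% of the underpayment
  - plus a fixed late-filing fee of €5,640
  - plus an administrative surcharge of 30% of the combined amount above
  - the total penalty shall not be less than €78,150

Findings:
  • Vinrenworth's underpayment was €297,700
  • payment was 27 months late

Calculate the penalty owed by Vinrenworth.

€123,435

Accrued rate: 3% × 27 = 81%, capped at 30% → 30%
Failure-to-pay penalty: 30% of €297,700 = €89,310
Penalty before surcharge: €89,310 + €5,640 = €94,950
Administrative surcharge: 30% of €94,950 = €28,485
Total penalty: €94,950 + €28,485 = €123,435
Minimum €78,150: €123,435 meets the minimum, no increase.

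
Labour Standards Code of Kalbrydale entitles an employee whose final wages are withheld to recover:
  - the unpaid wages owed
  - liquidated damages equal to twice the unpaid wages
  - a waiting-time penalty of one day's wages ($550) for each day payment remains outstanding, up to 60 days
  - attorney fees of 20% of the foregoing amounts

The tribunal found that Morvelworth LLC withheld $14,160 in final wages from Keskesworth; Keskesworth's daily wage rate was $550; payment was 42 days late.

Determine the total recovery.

Doubled: 2 × $14,160 = $28,320
Penalty days: min(42, 60) = 42
Waiting-time penalty: 42 × $550 = $23,100
Subtotal: $14,160 + $28,320 + $23,100 = $65,580
Attorney fees: 20% of $65,580 = $13,116
Total award: $65,580 + $13,116 = $78,696

$78,696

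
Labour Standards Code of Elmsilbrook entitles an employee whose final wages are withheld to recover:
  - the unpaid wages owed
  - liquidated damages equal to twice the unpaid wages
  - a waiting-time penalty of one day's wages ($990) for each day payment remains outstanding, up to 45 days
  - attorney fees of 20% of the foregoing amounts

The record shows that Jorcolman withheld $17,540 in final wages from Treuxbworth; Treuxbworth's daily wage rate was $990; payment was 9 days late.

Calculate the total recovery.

Total award: $73,836

Doubled: 2 × $17,540 = $35,080
Penalty days: min(9, 45) = 9
Waiting-time penalty: 9 × $990 = $8,910
Subtotal: $17,540 + $35,080 + $8,910 = $61,530
Attorney fees: 20% of $61,530 = $12,306
Total award: $61,530 + $12,306 = $73,836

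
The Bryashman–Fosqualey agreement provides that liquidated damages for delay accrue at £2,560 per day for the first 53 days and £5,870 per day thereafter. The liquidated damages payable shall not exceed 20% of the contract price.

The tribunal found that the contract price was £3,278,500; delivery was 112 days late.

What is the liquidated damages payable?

£482,010

First 53 days: 53 × £2,560 = £135,680
Remaining days: (112 − 53) × £5,870 = £346,330
Accrued per-day damages: £135,680 + £346,330 = £482,010
Cap: 20% of £3,278,500 = £655,700
Cap at £655,700: £482,010 is within the cap, no reduction.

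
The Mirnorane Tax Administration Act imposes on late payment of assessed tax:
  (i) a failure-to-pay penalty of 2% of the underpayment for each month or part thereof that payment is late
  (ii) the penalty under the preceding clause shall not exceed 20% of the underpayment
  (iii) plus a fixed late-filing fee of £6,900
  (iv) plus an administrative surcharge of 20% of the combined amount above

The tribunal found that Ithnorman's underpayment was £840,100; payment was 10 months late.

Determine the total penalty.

£209,904

Accrued rate: 2% × 10 = 20%, capped at 20% → 20%
Failure-to-pay penalty: 20% of £840,100 = £168,020
Penalty before surcharge: £168,020 + £6,900 = £174,920
Administrative surcharge: 20% of £174,920 = £34,984
Total penalty: £174,920 + £34,984 = £209,904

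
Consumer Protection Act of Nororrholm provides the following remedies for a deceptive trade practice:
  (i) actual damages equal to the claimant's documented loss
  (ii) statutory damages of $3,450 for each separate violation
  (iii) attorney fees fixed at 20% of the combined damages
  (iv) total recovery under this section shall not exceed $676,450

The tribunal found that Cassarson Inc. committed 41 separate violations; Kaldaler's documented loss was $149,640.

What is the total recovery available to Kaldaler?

$349,308

Statutory damages: 41 × $3,450 = $141,450
Combined damages: $149,640 + $141,450 = $291,090
Attorney fees: 20% of $291,090 = $58,218
Total before cap: $291,090 + $58,218 = $349,308
Cap at $676,450: $349,308 is within the cap, no reduction.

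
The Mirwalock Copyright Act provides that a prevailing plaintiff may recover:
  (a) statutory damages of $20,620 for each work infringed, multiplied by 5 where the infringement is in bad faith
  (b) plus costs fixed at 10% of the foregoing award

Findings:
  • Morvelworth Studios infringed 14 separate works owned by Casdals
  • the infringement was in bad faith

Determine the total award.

Statutory damages: 14 × $20,620 = $288,680
Multiplied by 5: 5 × $288,680 = $1,443,400
Costs: 10% of $1,443,400 = $144,340
Award plus costs: $1,443,400 + $144,340 = $1,587,740

$1,587,740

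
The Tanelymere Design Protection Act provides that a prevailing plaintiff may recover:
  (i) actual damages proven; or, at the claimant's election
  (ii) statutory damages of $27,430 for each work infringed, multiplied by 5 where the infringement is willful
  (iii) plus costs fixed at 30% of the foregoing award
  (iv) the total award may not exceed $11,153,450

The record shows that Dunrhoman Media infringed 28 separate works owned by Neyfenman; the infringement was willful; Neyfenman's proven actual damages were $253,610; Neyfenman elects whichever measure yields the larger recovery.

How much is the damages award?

Statutory damages: 28 × $27,430 = $768,040
Multiplied by 5: 5 × $768,040 = $3,840,200
Greater of actual damages ($253,610) or enhanced statutory damages ($3,840,200): $3,840,200
Costs: 30% of $3,840,200 = $1,152,060
Award plus costs: $3,840,200 + $1,152,060 = $4,992,260
Cap at $11,153,450: $4,992,260 is within the cap, no reduction.

$4,992,260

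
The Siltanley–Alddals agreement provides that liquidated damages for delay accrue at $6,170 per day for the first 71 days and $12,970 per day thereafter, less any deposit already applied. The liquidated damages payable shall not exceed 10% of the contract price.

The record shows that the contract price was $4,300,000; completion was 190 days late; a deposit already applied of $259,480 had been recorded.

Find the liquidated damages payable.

First 71 days: 71 × $6,170 = $438,070
Remaining days: (190 − 71) × $12,970 = $1,543,430
Accrued per-day damages: $438,070 + $1,543,430 = $1,981,500
Less deposit already applied: $1,981,500 − $259,480 = $1,722,020
Cap: 10% of $4,300,000 = $430,000
Cap at $430,000: $1,722,020 exceeds the cap → $430,000

Liquidated damages: $430,000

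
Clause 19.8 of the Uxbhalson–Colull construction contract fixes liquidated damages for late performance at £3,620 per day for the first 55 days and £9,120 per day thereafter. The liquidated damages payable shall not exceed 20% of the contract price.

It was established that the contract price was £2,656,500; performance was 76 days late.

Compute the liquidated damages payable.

£390,620

First 55 days: 55 × £3,620 = £199,100
Remaining days: (76 − 55) × £9,120 = £191,520
Accrued per-day damages: £199,100 + £191,520 = £390,620
Cap: 20% of £2,656,500 = £531,300
Cap at £531,300: £390,620 is within the cap, no reduction.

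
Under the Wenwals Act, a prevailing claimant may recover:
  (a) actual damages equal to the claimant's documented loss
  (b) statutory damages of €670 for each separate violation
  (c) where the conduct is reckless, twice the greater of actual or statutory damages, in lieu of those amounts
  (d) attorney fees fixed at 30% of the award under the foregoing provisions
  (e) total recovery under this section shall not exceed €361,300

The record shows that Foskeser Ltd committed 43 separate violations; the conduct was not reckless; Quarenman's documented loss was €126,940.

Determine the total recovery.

Statutory damages: 43 × €670 = €28,810
Conduct not reckless: the in-lieu enhancement does not apply.
Actual plus statutory damages: €126,940 + €28,810 = €155,750
Attorney fees: 30% of €155,750 = €46,725
Total before cap: €155,750 + €46,725 = €202,475
Cap at €361,300: €202,475 is within the cap, no reduction.

€202,475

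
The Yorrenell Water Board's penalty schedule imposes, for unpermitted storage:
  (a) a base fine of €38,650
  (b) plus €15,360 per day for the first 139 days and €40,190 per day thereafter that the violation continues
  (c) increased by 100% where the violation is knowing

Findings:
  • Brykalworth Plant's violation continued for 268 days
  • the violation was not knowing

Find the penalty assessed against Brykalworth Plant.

€7,358,200

First 139 days: 139 × €15,360 = €2,135,040
Remaining days: (268 − 139) × €40,190 = €5,184,510
Per-day component: €2,135,040 + €5,184,510 = €7,319,550
Base plus per-day: €38,650 + €7,319,550 = €7,358,200
The violation was not knowing: no 100% increase.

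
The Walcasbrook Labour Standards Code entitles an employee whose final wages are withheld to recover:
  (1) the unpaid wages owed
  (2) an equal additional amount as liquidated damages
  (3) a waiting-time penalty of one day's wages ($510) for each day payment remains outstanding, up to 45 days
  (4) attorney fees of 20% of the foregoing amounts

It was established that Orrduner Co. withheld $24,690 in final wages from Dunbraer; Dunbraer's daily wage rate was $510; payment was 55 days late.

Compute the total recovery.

Liquidated damages (equal amount): $24,690
Penalty days: min(55, 45) = 45
Waiting-time penalty: 45 × $510 = $22,950
Subtotal: $24,690 + $24,690 + $22,950 = $72,330
Attorney fees: 20% of $72,330 = $14,466
Total award: $72,330 + $14,466 = $86,796

$86,796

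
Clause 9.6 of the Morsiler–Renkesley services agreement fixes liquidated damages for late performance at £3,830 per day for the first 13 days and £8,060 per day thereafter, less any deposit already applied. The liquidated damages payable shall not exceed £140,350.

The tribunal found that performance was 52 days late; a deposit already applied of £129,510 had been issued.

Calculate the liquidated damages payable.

£140,350

First 13 days: 13 × £3,830 = £49,790
Remaining days: (52 − 13) × £8,060 = £314,340
Accrued per-day damages: £49,790 + £314,340 = £364,130
Less deposit already applied: £364,130 − £129,510 = £234,620
Cap at £140,350: £234,620 exceeds the cap → £140,350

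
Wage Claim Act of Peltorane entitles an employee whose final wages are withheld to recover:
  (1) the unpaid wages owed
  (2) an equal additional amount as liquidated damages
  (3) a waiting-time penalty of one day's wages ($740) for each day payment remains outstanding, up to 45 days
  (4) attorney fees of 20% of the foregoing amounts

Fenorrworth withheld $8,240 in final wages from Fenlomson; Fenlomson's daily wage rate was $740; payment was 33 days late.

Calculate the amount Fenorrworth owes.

$49,080

Liquidated damages (equal amount): $8,240
Penalty days: min(33, 45) = 33
Waiting-time penalty: 33 × $740 = $24,420
Subtotal: $8,240 + $8,240 + $24,420 = $40,900
Attorney fees: 20% of $40,900 = $8,180
Total award: $40,900 + $8,180 = $49,080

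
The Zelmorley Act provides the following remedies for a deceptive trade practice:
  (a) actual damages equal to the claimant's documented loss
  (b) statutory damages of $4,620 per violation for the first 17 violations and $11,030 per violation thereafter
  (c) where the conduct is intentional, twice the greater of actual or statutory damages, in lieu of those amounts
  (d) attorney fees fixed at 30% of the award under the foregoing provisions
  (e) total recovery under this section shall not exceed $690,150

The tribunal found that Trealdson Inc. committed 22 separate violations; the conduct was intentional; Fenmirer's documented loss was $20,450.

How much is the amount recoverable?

First 17 violations: 17 × $4,620 = $78,540
Remaining violations: (22 − 17) × $11,030 = $55,150
Statutory damages: $78,540 + $55,150 = $133,690
Greater of actual damages ($20,450) or statutory damages ($133,690): $133,690
Doubled: 2 × $133,690 = $267,380
Attorney fees: 30% of $267,380 = $80,214
Total before cap: $267,380 + $80,214 = $347,594
Cap at $690,150: $347,594 is within the cap, no reduction.

$347,594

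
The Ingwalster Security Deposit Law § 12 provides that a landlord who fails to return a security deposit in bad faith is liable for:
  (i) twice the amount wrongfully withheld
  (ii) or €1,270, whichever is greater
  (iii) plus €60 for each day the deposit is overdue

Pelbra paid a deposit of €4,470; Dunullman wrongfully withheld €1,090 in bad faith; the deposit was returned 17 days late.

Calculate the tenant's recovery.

€3,200

Doubled: 2 × €1,090 = €2,180
Minimum €1,270: €2,180 meets the minimum, no increase.
Late-return penalty: 17 × €60 = €1,020
Damages plus late penalty: €2,180 + €1,020 = €3,200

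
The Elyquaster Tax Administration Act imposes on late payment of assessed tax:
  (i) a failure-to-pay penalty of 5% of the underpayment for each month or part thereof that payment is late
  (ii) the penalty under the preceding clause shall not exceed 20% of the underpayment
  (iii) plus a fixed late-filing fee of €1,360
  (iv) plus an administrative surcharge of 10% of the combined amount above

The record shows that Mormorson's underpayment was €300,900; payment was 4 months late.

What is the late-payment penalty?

€67,694

Accrued rate: 5% × 4 = 20%, capped at 20% → 20%
Failure-to-pay penalty: 20% of €300,900 = €60,180
Penalty before surcharge: €60,180 + €1,360 = €61,540
Administrative surcharge: 10% of €61,540 = €6,154
Total penalty: €61,540 + €6,154 = €67,694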